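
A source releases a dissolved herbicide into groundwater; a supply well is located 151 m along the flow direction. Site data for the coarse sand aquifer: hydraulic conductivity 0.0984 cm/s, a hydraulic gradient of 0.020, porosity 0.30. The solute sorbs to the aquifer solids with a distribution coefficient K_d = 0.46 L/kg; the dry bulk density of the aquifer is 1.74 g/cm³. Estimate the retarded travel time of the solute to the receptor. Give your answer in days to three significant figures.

97.7 days

K = 0.0984 cm/s × 864 = 85.02 m/d
Specific discharge q = 85.02 × 0.020 = 1.700 m/d
Average linear velocity = 1.700 / 0.30 = 5.668 m/d
Retardation R = 1 + ρ_b·K_d/n = 1 + 1.74×0.46/0.30 = 3.668
Contaminant velocity v_c = v/R = 5.668/3.668 = 1.545 m/d
t = L/v_c = 151/1.545 = 97.72 d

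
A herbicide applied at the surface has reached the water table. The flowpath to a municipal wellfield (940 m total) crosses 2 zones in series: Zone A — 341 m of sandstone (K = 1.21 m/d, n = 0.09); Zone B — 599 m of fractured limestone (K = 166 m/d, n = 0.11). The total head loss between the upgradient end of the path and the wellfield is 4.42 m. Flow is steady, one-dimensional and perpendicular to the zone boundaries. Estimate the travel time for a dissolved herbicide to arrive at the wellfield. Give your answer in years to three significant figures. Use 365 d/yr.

17.1 years

Steady 1-D flow in series ⇒ the Darcy flux q is identical in every zone and the zone head losses add (resistances L/K in series).
Σ(L/K) = 341/1.21 + 599/166 = 281.8 + 3.608 = 285.4 d
q = ΔH / Σ(L/K) = 4.42 / 285.4 = 0.01549 m/d (same in every zone)
Zone A: v = q/n = 0.01549/0.09 = 0.1721 m/d → t_A = 341/0.1721 = 1982 d
Zone B: v = q/n = 0.01549/0.11 = 0.1408 m/d → t_B = 599/0.1408 = 4255 d
Total t = 1982 + 4255 = 6237 d
   = 6237 / 365 = 17.1 yr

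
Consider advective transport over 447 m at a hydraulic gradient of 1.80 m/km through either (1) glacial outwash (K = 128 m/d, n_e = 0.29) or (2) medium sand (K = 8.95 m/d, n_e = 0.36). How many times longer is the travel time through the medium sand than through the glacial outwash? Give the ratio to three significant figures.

Unit 1 (glacial outwash): v = 128×0.0018/0.29 = 0.7945 m/d, t = 447/0.7945 = 562.6 d
Unit 2 (medium sand): v = 8.95×0.0018/0.36 = 0.04475 m/d, t = 447/0.04475 = 9989 d
t(medium sand) / t(glacial outwash) = 9989/562.6 = 17.8

17.8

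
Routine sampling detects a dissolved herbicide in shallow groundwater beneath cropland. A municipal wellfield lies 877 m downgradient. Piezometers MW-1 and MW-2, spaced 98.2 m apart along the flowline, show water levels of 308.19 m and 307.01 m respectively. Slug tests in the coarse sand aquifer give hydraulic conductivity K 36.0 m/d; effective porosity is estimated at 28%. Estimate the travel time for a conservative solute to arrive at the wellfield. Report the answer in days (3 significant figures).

Hydraulic gradient i = (308.19 − 307.01) / 98.2 = 1.18 / 98.2 = 0.01202
Specific discharge q = 36.0 × 0.01202 = 0.4326 m/d
v = Ki/n = 36.0·0.01202/0.28 = 1.545 m/d
t = L / v = 877 / 1.545 = 567.7 d

568 days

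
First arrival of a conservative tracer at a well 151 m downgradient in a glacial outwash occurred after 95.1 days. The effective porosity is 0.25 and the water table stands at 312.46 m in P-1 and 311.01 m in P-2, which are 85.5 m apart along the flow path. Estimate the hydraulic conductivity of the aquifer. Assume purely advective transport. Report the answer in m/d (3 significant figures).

23.4 m/d

Hydraulic gradient i = (312.46 − 311.01) / 85.5 = 1.45 / 85.5 = 0.01696
v = L / t = 151 / 95.1 = 1.588 m/d
K = v · n / i = 1.588 × 0.25 / 0.01696 = 23.4 m/d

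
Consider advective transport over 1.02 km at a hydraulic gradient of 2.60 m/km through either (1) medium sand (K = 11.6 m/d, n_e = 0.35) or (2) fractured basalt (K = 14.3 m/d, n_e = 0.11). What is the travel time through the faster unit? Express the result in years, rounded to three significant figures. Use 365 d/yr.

8.27 years

Unit 1 (medium sand): v = 11.6×0.0026/0.35 = 0.08617 m/d, t = 1020/0.08617 = 11840 d
Unit 2 (fractured basalt): v = 14.3×0.0026/0.11 = 0.3380 m/d, t = 1020/0.3380 = 3018 d
Faster: 3018 d / 365 = 8.27 yr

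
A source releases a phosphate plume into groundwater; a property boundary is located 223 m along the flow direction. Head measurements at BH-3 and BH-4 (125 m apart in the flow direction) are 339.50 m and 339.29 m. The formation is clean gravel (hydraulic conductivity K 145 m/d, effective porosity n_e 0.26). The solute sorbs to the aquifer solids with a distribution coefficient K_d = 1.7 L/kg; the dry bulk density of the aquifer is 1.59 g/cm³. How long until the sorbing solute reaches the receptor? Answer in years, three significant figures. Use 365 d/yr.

7.43 years

Hydraulic gradient i = (339.50 − 339.29) / 125 = 0.21 / 125 = 0.001680
Darcy flux q = K·i = 145 × 0.001680 = 0.2436 m/d
v = Ki/n = 145·0.001680/0.26 = 0.9369 m/d
Retardation R = 1 + ρ_b·K_d/n = 1 + 1.59×1.7/0.26 = 11.40
Contaminant velocity v_c = v/R = 0.9369/11.40 = 0.08221 m/d
t = L/v_c = 223/0.08221 = 2712 d
   = 2712/365 = 7.43 yr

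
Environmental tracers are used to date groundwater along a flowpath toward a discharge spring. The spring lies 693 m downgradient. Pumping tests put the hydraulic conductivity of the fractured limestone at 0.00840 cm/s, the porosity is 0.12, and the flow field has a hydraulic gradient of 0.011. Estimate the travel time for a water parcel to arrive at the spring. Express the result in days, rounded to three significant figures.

1040 days

K = 0.00840 cm/s × 864 = 7.258 m/d
q = Ki = 7.258 × 0.011 = 0.07983 m/d
v = Ki/n = 7.258·0.011/0.12 = 0.6653 m/d
t = L / v = 693 / 0.6653 = 1042 d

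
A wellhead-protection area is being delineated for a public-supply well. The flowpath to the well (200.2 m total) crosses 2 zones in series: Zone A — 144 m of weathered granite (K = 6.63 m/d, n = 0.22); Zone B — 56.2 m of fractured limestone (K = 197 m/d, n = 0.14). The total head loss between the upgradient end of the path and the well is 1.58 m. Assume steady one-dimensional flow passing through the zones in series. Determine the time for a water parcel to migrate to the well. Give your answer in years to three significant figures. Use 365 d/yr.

Steady 1-D flow in series ⇒ the Darcy flux q is identical in every zone and the zone head losses add (resistances L/K in series).
Σ(L/K) = 144/6.63 + 56.2/197 = 21.72 + 0.2853 = 22.00 d
q = ΔH / Σ(L/K) = 1.58 / 22.00 = 0.07180 m/d (same in every zone)
Zone A: v = q/n = 0.07180/0.22 = 0.3264 m/d → t_A = 144/0.3264 = 441.2 d
Zone B: v = q/n = 0.07180/0.14 = 0.5129 m/d → t_B = 56.2/0.5129 = 109.6 d
Total t = 441.2 + 109.6 = 550.8 d
   = 550.8 / 365 = 1.51 yr

1.51 years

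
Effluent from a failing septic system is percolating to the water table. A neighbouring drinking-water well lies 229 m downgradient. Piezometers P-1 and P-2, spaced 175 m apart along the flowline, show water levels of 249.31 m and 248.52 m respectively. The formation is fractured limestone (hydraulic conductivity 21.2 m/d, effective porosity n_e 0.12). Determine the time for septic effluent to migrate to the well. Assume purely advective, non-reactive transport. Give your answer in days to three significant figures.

287 days

Hydraulic gradient i = (249.31 − 248.52) / 175 = 0.79 / 175 = 0.004514
Darcy flux q = K·i = 21.2 × 0.004514 = 0.09570 m/d
Seepage velocity v = q / n = 0.09570 / 0.12 = 0.7975 m/d
t = L / v = 229 / 0.7975 = 287.1 d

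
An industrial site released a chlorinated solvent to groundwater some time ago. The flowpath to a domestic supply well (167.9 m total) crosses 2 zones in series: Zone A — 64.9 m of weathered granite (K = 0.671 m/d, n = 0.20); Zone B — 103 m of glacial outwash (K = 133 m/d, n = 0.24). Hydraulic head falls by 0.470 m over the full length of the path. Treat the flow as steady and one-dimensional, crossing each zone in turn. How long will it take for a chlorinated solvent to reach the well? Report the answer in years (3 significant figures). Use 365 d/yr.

21.4 years

Steady 1-D flow in series ⇒ the Darcy flux q is identical in every zone and the zone head losses add (resistances L/K in series).
Σ(L/K) = 64.9/0.671 + 103/133 = 96.72 + 0.7744 = 97.50 d
q = ΔH / Σ(L/K) = 0.470 / 97.50 = 0.004821 m/d (same in every zone)
Zone A: v = q/n = 0.004821/0.20 = 0.02410 m/d → t_A = 64.9/0.02410 = 2693 d
Zone B: v = q/n = 0.004821/0.24 = 0.02009 m/d → t_B = 103/0.02009 = 5128 d
Total t = 2693 + 5128 = 7820 d
   = 7820 / 365 = 21.4 yr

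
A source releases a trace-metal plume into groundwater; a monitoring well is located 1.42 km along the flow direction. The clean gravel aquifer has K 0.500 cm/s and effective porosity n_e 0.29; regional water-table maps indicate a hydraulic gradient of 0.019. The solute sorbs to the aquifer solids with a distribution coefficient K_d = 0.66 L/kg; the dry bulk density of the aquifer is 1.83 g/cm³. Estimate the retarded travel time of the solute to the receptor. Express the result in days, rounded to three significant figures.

259 days

K = 0.500 cm/s × 864 = 432.0 m/d
Specific discharge q = 432.0 × 0.019 = 8.208 m/d
Seepage velocity v = q / n = 8.208 / 0.29 = 28.30 m/d
Retardation R = 1 + ρ_b·K_d/n = 1 + 1.83×0.66/0.29 = 5.165
Contaminant velocity v_c = v/R = 28.30/5.165 = 5.480 m/d
L = 1.42 km = 1420 m
t = L/v_c = 1420/5.480 = 259.1 d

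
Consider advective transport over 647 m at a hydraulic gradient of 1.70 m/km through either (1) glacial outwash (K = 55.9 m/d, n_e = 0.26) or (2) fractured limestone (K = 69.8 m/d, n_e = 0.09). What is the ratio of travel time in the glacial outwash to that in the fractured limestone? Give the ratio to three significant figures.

3.61

Unit 1 (glacial outwash): v = 55.9×0.0017/0.26 = 0.3655 m/d, t = 647/0.3655 = 1770 d
Unit 2 (fractured limestone): v = 69.8×0.0017/0.09 = 1.318 m/d, t = 647/1.318 = 490.7 d
t(glacial outwash) / t(fractured limestone) = 1770/490.7 = 3.61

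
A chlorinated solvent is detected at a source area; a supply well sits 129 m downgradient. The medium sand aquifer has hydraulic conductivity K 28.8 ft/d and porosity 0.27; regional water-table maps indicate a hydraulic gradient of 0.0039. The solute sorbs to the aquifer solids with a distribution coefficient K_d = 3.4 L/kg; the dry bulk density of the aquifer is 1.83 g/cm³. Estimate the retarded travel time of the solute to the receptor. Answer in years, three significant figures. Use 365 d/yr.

67.0 years

K = 28.8 ft/d × 0.3048 = 8.778 m/d
Specific discharge q = 8.778 × 0.0039 = 0.03424 m/d
Average linear velocity = 0.03424 / 0.27 = 0.1268 m/d
Retardation R = 1 + ρ_b·K_d/n = 1 + 1.83×3.4/0.27 = 24.04
Contaminant velocity v_c = v/R = 0.1268/24.04 = 0.005273 m/d
t = L/v_c = 129/0.005273 = 24460 d
   = 24460/365 = 67.0 yr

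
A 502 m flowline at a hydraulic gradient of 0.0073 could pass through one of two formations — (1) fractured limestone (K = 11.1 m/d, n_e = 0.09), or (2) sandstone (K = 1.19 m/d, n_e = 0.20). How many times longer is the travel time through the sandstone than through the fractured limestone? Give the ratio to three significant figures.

20.7

Unit 1 (fractured limestone): v = 11.1×0.0073/0.09 = 0.9003 m/d, t = 502/0.9003 = 557.6 d
Unit 2 (sandstone): v = 1.19×0.0073/0.20 = 0.04344 m/d, t = 502/0.04344 = 11560 d
t(sandstone) / t(fractured limestone) = 11560/557.6 = 20.7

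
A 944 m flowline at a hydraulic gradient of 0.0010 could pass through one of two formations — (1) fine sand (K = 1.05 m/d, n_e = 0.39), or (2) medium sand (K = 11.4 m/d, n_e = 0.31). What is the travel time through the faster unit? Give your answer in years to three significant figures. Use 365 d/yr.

Unit 1 (fine sand): v = 1.05×0.0010/0.39 = 0.002692 m/d, t = 944/0.002692 = 350600 d
Unit 2 (medium sand): v = 11.4×0.0010/0.31 = 0.03677 m/d, t = 944/0.03677 = 25670 d
Faster: 25670 d / 365 = 70.3 yr

70.3 years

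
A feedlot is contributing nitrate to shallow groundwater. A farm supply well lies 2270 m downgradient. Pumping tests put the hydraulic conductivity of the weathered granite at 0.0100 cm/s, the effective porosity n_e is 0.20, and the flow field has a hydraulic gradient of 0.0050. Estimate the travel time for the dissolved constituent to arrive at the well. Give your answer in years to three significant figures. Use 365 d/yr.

K = 0.0100 cm/s × 864 = 8.640 m/d
Specific discharge q = 8.640 × 0.0050 = 0.04320 m/d
v = Ki/n = 8.640·0.0050/0.20 = 0.2160 m/d
t = L / v = 2270 / 0.2160 = 10510 d
   = 10510 / 365 = 28.8 yr

28.8 years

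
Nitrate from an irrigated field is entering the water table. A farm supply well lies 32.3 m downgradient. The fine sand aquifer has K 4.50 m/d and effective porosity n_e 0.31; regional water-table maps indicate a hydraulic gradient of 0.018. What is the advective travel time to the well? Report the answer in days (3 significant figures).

124 days

Darcy flux q = K·i = 4.50 × 0.018 = 0.08100 m/d
v_s = q/n_e = 0.08100/0.31 = 0.2613 m/d
t = L / v = 32.3 / 0.2613 = 123.6 d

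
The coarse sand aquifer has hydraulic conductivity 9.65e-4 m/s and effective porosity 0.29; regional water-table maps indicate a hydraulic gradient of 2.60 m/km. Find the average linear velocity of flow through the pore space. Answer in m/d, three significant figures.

0.748 m/d

K = 9.65e-4 m/s × 86400 s/d = 83.38 m/d
q = Ki = 83.38 × 0.0026 = 0.2168 m/d
v = Ki/n = 83.38·0.0026/0.29 = 0.7475 m/d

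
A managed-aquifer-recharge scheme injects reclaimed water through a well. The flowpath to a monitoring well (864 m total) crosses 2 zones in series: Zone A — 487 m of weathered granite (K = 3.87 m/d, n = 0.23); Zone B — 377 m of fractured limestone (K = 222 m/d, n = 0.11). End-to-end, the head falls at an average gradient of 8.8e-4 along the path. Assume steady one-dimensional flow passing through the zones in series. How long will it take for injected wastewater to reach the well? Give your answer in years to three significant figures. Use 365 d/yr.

70.5 years

Continuity: the same q passes through each zone, so ΔH = q·Σ(L_j/K_j) — the zones act as resistances in series.
Σ(L/K) = 487/3.87 + 377/222 = 125.8 + 1.698 = 127.5 d
K_eq = L_total / Σ(L/K) = 864 / 127.5 = 6.774 m/d
q = K_eq · i = 6.774 × 8.8e-4 = 0.005962 m/d (same in every zone)
Zone A: v = q/n = 0.005962/0.23 = 0.02592 m/d → t_A = 487/0.02592 = 18790 d
Zone B: v = q/n = 0.005962/0.11 = 0.05420 m/d → t_B = 377/0.05420 = 6956 d
Total t = 18790 + 6956 = 25750 d
   = 25750 / 365 = 70.5 yr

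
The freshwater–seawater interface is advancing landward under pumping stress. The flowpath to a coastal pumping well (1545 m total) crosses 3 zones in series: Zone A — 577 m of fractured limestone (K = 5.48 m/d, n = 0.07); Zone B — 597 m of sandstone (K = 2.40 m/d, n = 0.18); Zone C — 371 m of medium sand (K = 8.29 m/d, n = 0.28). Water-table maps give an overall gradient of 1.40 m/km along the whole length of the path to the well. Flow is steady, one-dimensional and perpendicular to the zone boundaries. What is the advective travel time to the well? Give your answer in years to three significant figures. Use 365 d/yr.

127 years

Steady 1-D flow in series ⇒ the Darcy flux q is identical in every zone and the zone head losses add (resistances L/K in series).
Σ(L/K) = 577/5.48 + 597/2.40 + 371/8.29 = 105.3 + 248.8 + 44.75 = 398.8 d
K_eq = L_total / Σ(L/K) = 1545 / 398.8 = 3.874 m/d
q = K_eq · i = 3.874 × 0.0014 = 0.005424 m/d (same in every zone)
Zone A: v = q/n = 0.005424/0.07 = 0.07748 m/d → t_A = 577/0.07748 = 7447 d
Zone B: v = q/n = 0.005424/0.18 = 0.03013 m/d → t_B = 597/0.03013 = 19810 d
Zone C: v = q/n = 0.005424/0.28 = 0.01937 m/d → t_C = 371/0.01937 = 19150 d
Total t = 7447 + 19810 + 19150 = 46410 d
   = 46410 / 365 = 127 yr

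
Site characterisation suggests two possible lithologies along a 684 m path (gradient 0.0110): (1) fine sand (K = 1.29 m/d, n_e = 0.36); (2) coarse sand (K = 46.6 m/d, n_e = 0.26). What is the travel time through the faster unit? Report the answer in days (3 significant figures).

Unit 1 (fine sand): v = 1.29×0.011/0.36 = 0.03942 m/d, t = 684/0.03942 = 17350 d
Unit 2 (coarse sand): v = 46.6×0.011/0.26 = 1.972 m/d, t = 684/1.972 = 346.9 d
Faster unit: t = 347 d

347 days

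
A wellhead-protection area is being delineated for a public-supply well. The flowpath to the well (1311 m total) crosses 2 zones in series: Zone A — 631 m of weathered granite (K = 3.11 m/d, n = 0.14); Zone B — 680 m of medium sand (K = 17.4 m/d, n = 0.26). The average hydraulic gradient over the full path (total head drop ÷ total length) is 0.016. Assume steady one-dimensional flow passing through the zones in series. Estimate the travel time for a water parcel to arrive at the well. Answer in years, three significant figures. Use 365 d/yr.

8.38 years

Steady 1-D flow in series ⇒ the Darcy flux q is identical in every zone and the zone head losses add (resistances L/K in series).
Σ(L/K) = 631/3.11 + 680/17.4 = 202.9 + 39.08 = 242.0 d
K_eq = L_total / Σ(L/K) = 1311 / 242.0 = 5.418 m/d
q = K_eq · i = 5.418 × 0.016 = 0.08669 m/d (same in every zone)
Zone A: v = q/n = 0.08669/0.14 = 0.6192 m/d → t_A = 631/0.6192 = 1019 d
Zone B: v = q/n = 0.08669/0.26 = 0.3334 m/d → t_B = 680/0.3334 = 2040 d
Total t = 1019 + 2040 = 3059 d
   = 3059 / 365 = 8.38 yr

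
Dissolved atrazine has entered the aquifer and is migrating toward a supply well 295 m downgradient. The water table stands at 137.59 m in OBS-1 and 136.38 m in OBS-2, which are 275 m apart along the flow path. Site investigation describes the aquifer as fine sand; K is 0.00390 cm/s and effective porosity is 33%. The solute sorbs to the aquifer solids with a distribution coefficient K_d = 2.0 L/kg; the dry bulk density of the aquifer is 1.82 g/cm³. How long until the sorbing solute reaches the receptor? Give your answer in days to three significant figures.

79000 days

Hydraulic gradient i = (137.59 − 136.38) / 275 = 1.21 / 275 = 0.004400
K = 0.00390 cm/s × 864 = 3.370 m/d
Specific discharge q = 3.370 × 0.004400 = 0.01483 m/d
v_s = q/n_e = 0.01483/0.33 = 0.04493 m/d
Retardation R = 1 + ρ_b·K_d/n = 1 + 1.82×2.0/0.33 = 12.03
Contaminant velocity v_c = v/R = 0.04493/12.03 = 0.003735 m/d
t = L/v_c = 295/0.003735 = 78990 d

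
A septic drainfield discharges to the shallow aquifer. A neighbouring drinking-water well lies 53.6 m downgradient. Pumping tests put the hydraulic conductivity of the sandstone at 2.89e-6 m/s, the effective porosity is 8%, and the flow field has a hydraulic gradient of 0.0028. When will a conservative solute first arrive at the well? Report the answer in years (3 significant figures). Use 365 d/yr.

16.8 years

K = 2.89e-6 m/s × 86400 s/d = 0.2497 m/d
q = Ki = 0.2497 × 0.0028 = 6.991e-4 m/d
Average linear velocity = 6.991e-4 / 0.08 = 0.008739 m/d
t = L / v = 53.6 / 0.008739 = 6133 d
   = 6133 / 365 = 16.8 yr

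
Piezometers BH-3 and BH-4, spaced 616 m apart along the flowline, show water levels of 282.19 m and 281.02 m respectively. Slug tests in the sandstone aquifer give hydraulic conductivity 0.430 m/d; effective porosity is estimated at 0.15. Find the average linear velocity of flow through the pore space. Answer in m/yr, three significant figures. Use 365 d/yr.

Hydraulic gradient i = (282.19 − 281.02) / 616 = 1.17 / 616 = 0.001899
Specific discharge q = 0.430 × 0.001899 = 8.167e-4 m/d
Average linear velocity = 8.167e-4 / 0.15 = 0.005445 m/d
   = 0.005445 × 365 = 1.99 m/yr

1.99 m/yr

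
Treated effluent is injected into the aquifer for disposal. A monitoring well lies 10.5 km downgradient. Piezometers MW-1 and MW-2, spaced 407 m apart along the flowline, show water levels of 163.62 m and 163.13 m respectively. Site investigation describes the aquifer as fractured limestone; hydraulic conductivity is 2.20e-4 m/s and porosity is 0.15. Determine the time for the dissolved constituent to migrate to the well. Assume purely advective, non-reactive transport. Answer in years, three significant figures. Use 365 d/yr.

Hydraulic gradient i = (163.62 − 163.13) / 407 = 0.49 / 407 = 0.001204
K = 2.20e-4 m/s × 86400 s/d = 19.01 m/d
q = Ki = 19.01 × 0.001204 = 0.02288 m/d
Seepage velocity v = q / n = 0.02288 / 0.15 = 0.1526 m/d
L = 10.5 km = 10500 m
t = L / v = 10500 / 0.1526 = 68820 d
   = 68820 / 365 = 189 yr

189 years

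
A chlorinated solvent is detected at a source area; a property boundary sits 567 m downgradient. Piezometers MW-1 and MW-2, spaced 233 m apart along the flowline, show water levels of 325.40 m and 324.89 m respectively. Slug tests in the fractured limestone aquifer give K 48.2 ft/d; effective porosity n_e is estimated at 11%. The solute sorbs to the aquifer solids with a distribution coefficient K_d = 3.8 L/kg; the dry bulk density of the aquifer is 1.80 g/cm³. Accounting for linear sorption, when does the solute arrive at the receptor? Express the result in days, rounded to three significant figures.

Hydraulic gradient i = (325.40 − 324.89) / 233 = 0.51 / 233 = 0.002189
K = 48.2 ft/d × 0.3048 = 14.69 m/d
Specific discharge q = 14.69 × 0.002189 = 0.03216 m/d
v_s = q/n_e = 0.03216/0.11 = 0.2923 m/d
Retardation R = 1 + ρ_b·K_d/n = 1 + 1.80×3.8/0.11 = 63.18
Contaminant velocity v_c = v/R = 0.2923/63.18 = 0.004627 m/d
t = L/v_c = 567/0.004627 = 122500 d

123000 days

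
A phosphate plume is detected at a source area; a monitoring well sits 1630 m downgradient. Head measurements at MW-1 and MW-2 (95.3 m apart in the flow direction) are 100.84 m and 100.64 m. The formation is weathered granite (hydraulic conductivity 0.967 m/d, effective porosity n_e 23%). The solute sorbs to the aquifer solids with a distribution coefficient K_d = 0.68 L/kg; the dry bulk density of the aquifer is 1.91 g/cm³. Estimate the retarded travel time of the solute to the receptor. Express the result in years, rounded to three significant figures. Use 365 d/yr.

Hydraulic gradient i = (100.84 − 100.64) / 95.3 = 0.20 / 95.3 = 0.002099
Darcy flux q = K·i = 0.967 × 0.002099 = 0.002029 m/d
v_s = q/n_e = 0.002029/0.23 = 0.008823 m/d
Retardation R = 1 + ρ_b·K_d/n = 1 + 1.91×0.68/0.23 = 6.647
Contaminant velocity v_c = v/R = 0.008823/6.647 = 0.001327 m/d
t = L/v_c = 1630/0.001327 = 1.228e6 d
   = 1.228e6/365 = 3360 yr

3360 years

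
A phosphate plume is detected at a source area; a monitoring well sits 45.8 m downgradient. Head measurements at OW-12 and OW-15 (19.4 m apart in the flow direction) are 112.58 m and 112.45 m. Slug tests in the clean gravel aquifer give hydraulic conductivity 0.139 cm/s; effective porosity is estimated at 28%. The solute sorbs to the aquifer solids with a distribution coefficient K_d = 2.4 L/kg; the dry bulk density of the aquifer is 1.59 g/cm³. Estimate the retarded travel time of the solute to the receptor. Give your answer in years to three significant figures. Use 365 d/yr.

0.639 years

Hydraulic gradient i = (112.58 − 112.45) / 19.4 = 0.13 / 19.4 = 0.006701
K = 0.139 cm/s × 864 = 120.1 m/d
Specific discharge q = 120.1 × 0.006701 = 0.8048 m/d
v_s = q/n_e = 0.8048/0.28 = 2.874 m/d
Retardation R = 1 + ρ_b·K_d/n = 1 + 1.59×2.4/0.28 = 14.63
Contaminant velocity v_c = v/R = 2.874/14.63 = 0.1965 m/d
t = L/v_c = 45.8/0.1965 = 233.1 d
   = 233.1/365 = 0.639 yr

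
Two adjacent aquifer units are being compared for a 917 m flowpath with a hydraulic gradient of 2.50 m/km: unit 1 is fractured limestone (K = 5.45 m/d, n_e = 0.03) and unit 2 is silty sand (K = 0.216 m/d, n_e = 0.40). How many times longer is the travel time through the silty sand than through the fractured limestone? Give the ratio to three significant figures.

336

Unit 1 (fractured limestone): v = 5.45×0.0025/0.03 = 0.4542 m/d, t = 917/0.4542 = 2019 d
Unit 2 (silty sand): v = 0.216×0.0025/0.40 = 0.001350 m/d, t = 917/0.001350 = 679300 d
t(silty sand) / t(fractured limestone) = 679300/2019 = 336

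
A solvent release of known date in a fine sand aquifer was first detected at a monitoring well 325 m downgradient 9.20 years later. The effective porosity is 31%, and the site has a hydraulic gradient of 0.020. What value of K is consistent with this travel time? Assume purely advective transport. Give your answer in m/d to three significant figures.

1.50 m/d

t = 9.20 years = 3358 d
v = L / t = 325 / 3358 = 0.09678 m/d
K = v · n / i = 0.09678 × 0.31 / 0.020 = 1.50 m/d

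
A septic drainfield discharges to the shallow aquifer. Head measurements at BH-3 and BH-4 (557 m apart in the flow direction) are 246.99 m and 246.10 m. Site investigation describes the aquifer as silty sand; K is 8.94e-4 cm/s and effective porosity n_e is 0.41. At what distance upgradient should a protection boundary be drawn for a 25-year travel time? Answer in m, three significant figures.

Hydraulic gradient i = (246.99 − 246.10) / 557 = 0.89 / 557 = 0.001598
K = 8.94e-4 cm/s × 864 = 0.7724 m/d
Darcy flux q = K·i = 0.7724 × 0.001598 = 0.001234 m/d
v_s = q/n_e = 0.001234/0.41 = 0.003010 m/d
T = 25 yr × 365 = 9125 d
L = v × T = 0.003010 × 9125 = 27.47 m

27.5 m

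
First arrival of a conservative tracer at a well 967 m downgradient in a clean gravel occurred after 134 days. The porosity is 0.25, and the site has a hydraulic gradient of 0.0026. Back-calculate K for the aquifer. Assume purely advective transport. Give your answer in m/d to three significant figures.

694 m/d

v = L / t = 967 / 134 = 7.216 m/d
K = v · n / i = 7.216 × 0.25 / 0.0026 = 694 m/d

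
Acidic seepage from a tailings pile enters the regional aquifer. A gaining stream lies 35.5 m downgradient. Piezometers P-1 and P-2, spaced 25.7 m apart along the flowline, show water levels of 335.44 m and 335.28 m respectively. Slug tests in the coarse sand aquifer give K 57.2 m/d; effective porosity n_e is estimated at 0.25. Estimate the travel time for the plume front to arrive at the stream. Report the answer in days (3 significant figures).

Hydraulic gradient i = (335.44 − 335.28) / 25.7 = 0.16 / 25.7 = 0.006226
Darcy flux q = K·i = 57.2 × 0.006226 = 0.3561 m/d
Average linear velocity = 0.3561 / 0.25 = 1.424 m/d
t = L / v = 35.5 / 1.424 = 24.92 d

24.9 days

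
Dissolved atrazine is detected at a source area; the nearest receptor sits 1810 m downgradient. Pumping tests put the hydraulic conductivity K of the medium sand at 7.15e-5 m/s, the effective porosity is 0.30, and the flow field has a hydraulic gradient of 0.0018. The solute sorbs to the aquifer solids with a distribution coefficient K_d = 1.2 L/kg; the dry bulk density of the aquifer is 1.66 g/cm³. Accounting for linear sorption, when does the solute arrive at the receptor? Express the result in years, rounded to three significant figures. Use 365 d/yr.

K = 7.15e-5 m/s × 86400 s/d = 6.178 m/d
q = Ki = 6.178 × 0.0018 = 0.01112 m/d
v = Ki/n = 6.178·0.0018/0.30 = 0.03707 m/d
Retardation R = 1 + ρ_b·K_d/n = 1 + 1.66×1.2/0.30 = 7.640
Contaminant velocity v_c = v/R = 0.03707/7.640 = 0.004852 m/d
t = L/v_c = 1810/0.004852 = 373100 d
   = 373100/365 = 1020 yr

1020 years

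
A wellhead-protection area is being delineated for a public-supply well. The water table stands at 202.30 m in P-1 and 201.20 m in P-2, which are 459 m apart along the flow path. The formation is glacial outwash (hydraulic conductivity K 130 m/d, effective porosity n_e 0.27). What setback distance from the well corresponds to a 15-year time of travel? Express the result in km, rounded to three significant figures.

Hydraulic gradient i = (202.30 − 201.20) / 459 = 1.10 / 459 = 0.002397
Specific discharge q = 130 × 0.002397 = 0.3115 m/d
v = Ki/n = 130·0.002397/0.27 = 1.154 m/d
T = 15 yr × 365 = 5475 d
L = v × T = 1.154 × 5475 = 6317 m
   = 6.32 km

6.32 km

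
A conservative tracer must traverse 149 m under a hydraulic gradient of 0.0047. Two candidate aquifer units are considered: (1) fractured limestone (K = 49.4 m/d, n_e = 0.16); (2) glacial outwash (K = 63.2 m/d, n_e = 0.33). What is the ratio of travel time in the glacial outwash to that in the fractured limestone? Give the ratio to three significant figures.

Unit 1 (fractured limestone): v = 49.4×0.0047/0.16 = 1.451 m/d, t = 149/1.451 = 102.7 d
Unit 2 (glacial outwash): v = 63.2×0.0047/0.33 = 0.9001 m/d, t = 149/0.9001 = 165.5 d
t(glacial outwash) / t(fractured limestone) = 165.5/102.7 = 1.61

1.61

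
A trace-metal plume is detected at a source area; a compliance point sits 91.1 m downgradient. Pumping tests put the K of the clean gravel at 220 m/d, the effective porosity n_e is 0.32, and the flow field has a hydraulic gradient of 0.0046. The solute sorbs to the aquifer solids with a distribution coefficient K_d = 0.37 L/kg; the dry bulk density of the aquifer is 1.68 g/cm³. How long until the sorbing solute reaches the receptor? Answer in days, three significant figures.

Darcy flux q = K·i = 220 × 0.0046 = 1.012 m/d
v = Ki/n = 220·0.0046/0.32 = 3.163 m/d
Retardation R = 1 + ρ_b·K_d/n = 1 + 1.68×0.37/0.32 = 2.943
Contaminant velocity v_c = v/R = 3.163/2.943 = 1.075 m/d
t = L/v_c = 91.1/1.075 = 84.76 d

84.8 days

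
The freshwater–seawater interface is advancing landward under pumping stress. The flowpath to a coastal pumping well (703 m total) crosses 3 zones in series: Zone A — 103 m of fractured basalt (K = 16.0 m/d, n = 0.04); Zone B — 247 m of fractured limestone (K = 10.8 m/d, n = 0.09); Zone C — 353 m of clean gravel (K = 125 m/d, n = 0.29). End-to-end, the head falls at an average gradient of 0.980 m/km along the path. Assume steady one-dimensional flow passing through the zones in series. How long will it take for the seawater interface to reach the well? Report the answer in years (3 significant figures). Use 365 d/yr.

16.4 years

Steady 1-D flow in series ⇒ the Darcy flux q is identical in every zone and the zone head losses add (resistances L/K in series).
Σ(L/K) = 103/16.0 + 247/10.8 + 353/125 = 6.438 + 22.87 + 2.824 = 32.13 d
K_eq = L_total / Σ(L/K) = 703 / 32.13 = 21.88 m/d
q = K_eq · i = 21.88 × 9.8e-4 = 0.02144 m/d (same in every zone)
Zone A: v = q/n = 0.02144/0.04 = 0.5360 m/d → t_A = 103/0.5360 = 192.2 d
Zone B: v = q/n = 0.02144/0.09 = 0.2382 m/d → t_B = 247/0.2382 = 1037 d
Zone C: v = q/n = 0.02144/0.29 = 0.07393 m/d → t_C = 353/0.07393 = 4774 d
Total t = 192.2 + 1037 + 4774 = 6003 d
   = 6003 / 365 = 16.4 yr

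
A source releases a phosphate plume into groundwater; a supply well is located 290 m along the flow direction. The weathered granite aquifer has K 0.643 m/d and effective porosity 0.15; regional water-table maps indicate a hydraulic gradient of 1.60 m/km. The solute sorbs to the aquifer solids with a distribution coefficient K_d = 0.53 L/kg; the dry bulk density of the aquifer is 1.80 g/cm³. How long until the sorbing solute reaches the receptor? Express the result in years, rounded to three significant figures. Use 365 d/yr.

853 years

q = Ki = 0.643 × 0.0016 = 0.001029 m/d
Seepage velocity v = q / n = 0.001029 / 0.15 = 0.006859 m/d
Retardation R = 1 + ρ_b·K_d/n = 1 + 1.80×0.53/0.15 = 7.360
Contaminant velocity v_c = v/R = 0.006859/7.360 = 9.319e-4 m/d
t = L/v_c = 290/9.319e-4 = 311200 d
   = 311200/365 = 853 yr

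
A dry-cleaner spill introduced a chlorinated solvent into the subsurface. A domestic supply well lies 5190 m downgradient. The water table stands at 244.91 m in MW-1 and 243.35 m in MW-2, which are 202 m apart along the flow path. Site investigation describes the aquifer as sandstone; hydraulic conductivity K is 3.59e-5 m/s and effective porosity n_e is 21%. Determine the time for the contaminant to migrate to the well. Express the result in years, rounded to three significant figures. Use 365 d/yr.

Hydraulic gradient i = (244.91 − 243.35) / 202 = 1.56 / 202 = 0.007723
K = 3.59e-5 m/s × 86400 s/d = 3.102 m/d
Darcy flux q = K·i = 3.102 × 0.007723 = 0.02395 m/d
Average linear velocity = 0.02395 / 0.21 = 0.1141 m/d
t = L / v = 5190 / 0.1141 = 45500 d
   = 45500 / 365 = 125 yr

125 years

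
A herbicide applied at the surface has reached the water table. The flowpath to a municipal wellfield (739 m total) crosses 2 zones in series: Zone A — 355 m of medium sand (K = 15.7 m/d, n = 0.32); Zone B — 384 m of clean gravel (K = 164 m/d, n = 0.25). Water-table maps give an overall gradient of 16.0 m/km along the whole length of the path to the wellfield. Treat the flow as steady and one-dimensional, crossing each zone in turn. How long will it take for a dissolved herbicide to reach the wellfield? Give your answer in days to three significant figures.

442 days

Continuity: the same q passes through each zone, so ΔH = q·Σ(L_j/K_j) — the zones act as resistances in series.
Σ(L/K) = 355/15.7 + 384/164 = 22.61 + 2.341 = 24.95 d
K_eq = L_total / Σ(L/K) = 739 / 24.95 = 29.62 m/d
q = K_eq · i = 29.62 × 0.016 = 0.4739 m/d (same in every zone)
Zone A: v = q/n = 0.4739/0.32 = 1.481 m/d → t_A = 355/1.481 = 239.7 d
Zone B: v = q/n = 0.4739/0.25 = 1.895 m/d → t_B = 384/1.895 = 202.6 d
Total t = 239.7 + 202.6 = 442.3 d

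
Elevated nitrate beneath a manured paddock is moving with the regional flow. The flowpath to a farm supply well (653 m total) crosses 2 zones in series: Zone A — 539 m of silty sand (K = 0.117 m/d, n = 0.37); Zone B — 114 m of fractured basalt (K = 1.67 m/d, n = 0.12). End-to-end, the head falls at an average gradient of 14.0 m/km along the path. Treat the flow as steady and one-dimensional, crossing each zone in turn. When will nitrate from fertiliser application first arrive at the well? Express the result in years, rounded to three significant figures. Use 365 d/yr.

Continuity: the same q passes through each zone, so ΔH = q·Σ(L_j/K_j) — the zones act as resistances in series.
Σ(L/K) = 539/0.117 + 114/1.67 = 4607 + 68.26 = 4675 d
K_eq = L_total / Σ(L/K) = 653 / 4675 = 0.1397 m/d
q = K_eq · i = 0.1397 × 0.014 = 0.001955 m/d (same in every zone)
Zone A: v = q/n = 0.001955/0.37 = 0.005285 m/d → t_A = 539/0.005285 = 102000 d
Zone B: v = q/n = 0.001955/0.12 = 0.01630 m/d → t_B = 114/0.01630 = 6996 d
Total t = 102000 + 6996 = 109000 d
   = 109000 / 365 = 299 yr

299 years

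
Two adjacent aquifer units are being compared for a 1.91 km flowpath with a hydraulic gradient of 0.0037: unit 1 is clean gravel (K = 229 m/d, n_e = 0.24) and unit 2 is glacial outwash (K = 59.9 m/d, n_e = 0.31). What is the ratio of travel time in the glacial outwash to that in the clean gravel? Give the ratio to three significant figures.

4.94

Unit 1 (clean gravel): v = 229×0.0037/0.24 = 3.530 m/d, t = 1910/3.530 = 541.0 d
Unit 2 (glacial outwash): v = 59.9×0.0037/0.31 = 0.7149 m/d, t = 1910/0.7149 = 2672 d
t(glacial outwash) / t(clean gravel) = 2672/541.0 = 4.94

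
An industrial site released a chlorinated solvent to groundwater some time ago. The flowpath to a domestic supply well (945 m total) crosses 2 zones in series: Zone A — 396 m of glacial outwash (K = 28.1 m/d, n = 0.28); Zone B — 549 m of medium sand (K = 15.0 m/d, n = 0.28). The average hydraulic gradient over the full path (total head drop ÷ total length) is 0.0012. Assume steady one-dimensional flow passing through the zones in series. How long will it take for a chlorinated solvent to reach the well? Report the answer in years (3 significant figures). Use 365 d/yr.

32.4 years

For zones in series the flux q is common to all zones; the equivalent conductivity is the harmonic (thickness-weighted) mean, K_eq = L_total / Σ(L_j/K_j).
Σ(L/K) = 396/28.1 + 549/15.0 = 14.09 + 36.60 = 50.69 d
K_eq = L_total / Σ(L/K) = 945 / 50.69 = 18.64 m/d
q = K_eq · i = 18.64 × 0.0012 = 0.02237 m/d (same in every zone)
Zone A: v = q/n = 0.02237/0.28 = 0.07989 m/d → t_A = 396/0.07989 = 4957 d
Zone B: v = q/n = 0.02237/0.28 = 0.07989 m/d → t_B = 549/0.07989 = 6872 d
Total t = 4957 + 6872 = 11830 d
   = 11830 / 365 = 32.4 yr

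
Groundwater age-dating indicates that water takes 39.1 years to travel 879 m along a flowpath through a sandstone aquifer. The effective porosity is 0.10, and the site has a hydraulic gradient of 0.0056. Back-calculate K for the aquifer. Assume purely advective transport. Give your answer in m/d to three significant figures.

1.10 m/d

t = 39.1 years = 14270 d
v = L / t = 879 / 14270 = 0.06159 m/d
K = v · n / i = 0.06159 × 0.10 / 0.0056 = 1.10 m/d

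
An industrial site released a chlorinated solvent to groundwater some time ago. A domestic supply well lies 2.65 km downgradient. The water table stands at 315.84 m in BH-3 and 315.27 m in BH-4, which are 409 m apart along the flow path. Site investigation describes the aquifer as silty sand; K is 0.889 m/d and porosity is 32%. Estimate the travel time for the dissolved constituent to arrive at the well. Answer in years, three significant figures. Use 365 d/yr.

1880 years

Hydraulic gradient i = (315.84 − 315.27) / 409 = 0.57 / 409 = 0.001394
Specific discharge q = 0.889 × 0.001394 = 0.001239 m/d
v_s = q/n_e = 0.001239/0.32 = 0.003872 m/d
L = 2.65 km = 2650 m
t = L / v = 2650 / 0.003872 = 684500 d
   = 684500 / 365 = 1880 yr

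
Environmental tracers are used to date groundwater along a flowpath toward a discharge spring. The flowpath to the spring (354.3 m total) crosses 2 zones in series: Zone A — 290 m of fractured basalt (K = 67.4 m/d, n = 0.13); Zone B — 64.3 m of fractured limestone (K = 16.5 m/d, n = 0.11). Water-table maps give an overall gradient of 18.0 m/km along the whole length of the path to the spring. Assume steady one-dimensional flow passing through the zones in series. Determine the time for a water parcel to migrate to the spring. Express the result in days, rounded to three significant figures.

Continuity: the same q passes through each zone, so ΔH = q·Σ(L_j/K_j) — the zones act as resistances in series.
Σ(L/K) = 290/67.4 + 64.3/16.5 = 4.303 + 3.897 = 8.200 d
K_eq = L_total / Σ(L/K) = 354.3 / 8.200 = 43.21 m/d
q = K_eq · i = 43.21 × 0.018 = 0.7778 m/d (same in every zone)
Zone A: v = q/n = 0.7778/0.13 = 5.983 m/d → t_A = 290/5.983 = 48.47 d
Zone B: v = q/n = 0.7778/0.11 = 7.071 m/d → t_B = 64.3/7.071 = 9.094 d
Total t = 48.47 + 9.094 = 57.57 d

57.6 days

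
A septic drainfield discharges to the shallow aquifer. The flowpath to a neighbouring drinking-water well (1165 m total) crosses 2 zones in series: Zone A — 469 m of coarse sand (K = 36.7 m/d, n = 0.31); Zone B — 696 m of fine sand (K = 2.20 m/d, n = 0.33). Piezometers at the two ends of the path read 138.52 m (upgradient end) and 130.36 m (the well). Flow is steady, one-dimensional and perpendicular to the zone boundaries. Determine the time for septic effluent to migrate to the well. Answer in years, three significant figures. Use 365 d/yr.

Total head drop ΔH = 138.52 − 130.36 = 8.16 m
Steady 1-D flow in series ⇒ the Darcy flux q is identical in every zone and the zone head losses add (resistances L/K in series).
Σ(L/K) = 469/36.7 + 696/2.20 = 12.78 + 316.4 = 329.1 d
q = ΔH / Σ(L/K) = 8.16 / 329.1 = 0.02479 m/d (same in every zone)
Zone A: v = q/n = 0.02479/0.31 = 0.07997 m/d → t_A = 469/0.07997 = 5864 d
Zone B: v = q/n = 0.02479/0.33 = 0.07513 m/d → t_B = 696/0.07513 = 9264 d
Total t = 5864 + 9264 = 15130 d
   = 15130 / 365 = 41.4 yr

41.4 years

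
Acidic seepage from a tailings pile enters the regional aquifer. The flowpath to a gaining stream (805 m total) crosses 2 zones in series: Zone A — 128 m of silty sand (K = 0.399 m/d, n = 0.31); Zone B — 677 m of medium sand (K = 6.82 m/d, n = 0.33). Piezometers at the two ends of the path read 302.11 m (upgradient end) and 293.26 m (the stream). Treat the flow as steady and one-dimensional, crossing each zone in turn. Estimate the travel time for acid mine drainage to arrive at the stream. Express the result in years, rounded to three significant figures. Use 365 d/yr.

34.2 years

Total head drop ΔH = 302.11 − 293.26 = 8.85 m
Continuity: the same q passes through each zone, so ΔH = q·Σ(L_j/K_j) — the zones act as resistances in series.
Σ(L/K) = 128/0.399 + 677/6.82 = 320.8 + 99.27 = 420.1 d
q = ΔH / Σ(L/K) = 8.85 / 420.1 = 0.02107 m/d (same in every zone)
Zone A: v = q/n = 0.02107/0.31 = 0.06796 m/d → t_A = 128/0.06796 = 1883 d
Zone B: v = q/n = 0.02107/0.33 = 0.06384 m/d → t_B = 677/0.06384 = 10600 d
Total t = 1883 + 10600 = 12490 d
   = 12490 / 365 = 34.2 yr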